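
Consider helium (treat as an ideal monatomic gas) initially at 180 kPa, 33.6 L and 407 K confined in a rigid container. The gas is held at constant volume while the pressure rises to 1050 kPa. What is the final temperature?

2370 K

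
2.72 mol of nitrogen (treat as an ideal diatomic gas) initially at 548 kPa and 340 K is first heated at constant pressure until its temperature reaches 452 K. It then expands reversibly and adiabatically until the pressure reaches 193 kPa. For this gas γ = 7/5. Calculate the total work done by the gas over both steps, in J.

V₁ = nRT₁/P₁ = 2.72×8.314×340/548 = 14.0 L.
Step 1 — Isobaric: P stays 548 kPa; V/T = const ⇒ T₂ = 452 K, V₂ = 18.7 L.
W = PΔV = 548×(18.7−14.0) kPa·L = 2530 J.
ΔU = nCvΔT = 2.72×20.8×(452−340) = 6330 J.
Q = ΔU + W = nCpΔT = 8860 J.
State after step 1: P = 548 kPa, V = 18.7 L, T = 452 K.
Step 2 — Adiabatic: T₂/T₁ = (P₂/P₁)^((γ−1)/γ) ⇒ T₂ = 452×(0.352)^0.286 = 335 K; V₂ = 39.3 L.
ΔU = nCvΔT = 2.72×20.8×(335−452) = -6590 J.
Q = 0 for an adiabatic process, so W = −ΔU = 6590 J.
Net over both steps: W = 9120 J, Q = 8860 J, ΔU = -256 J.

9120 J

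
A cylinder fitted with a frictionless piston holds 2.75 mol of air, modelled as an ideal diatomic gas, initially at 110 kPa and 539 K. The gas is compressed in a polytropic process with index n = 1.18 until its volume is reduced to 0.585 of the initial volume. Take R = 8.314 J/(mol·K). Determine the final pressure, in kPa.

V₁ = nRT₁/P₁ = 2.75×8.314×539/110 = 112 L.
Polytropic n=1.18: T₂ = T₁(V₁/V₂)^(n−1) = 539×(1.71)^0.18 = 594 K; P₂ = P₁(V₁/V₂)^n = 207 kPa.

207 kPa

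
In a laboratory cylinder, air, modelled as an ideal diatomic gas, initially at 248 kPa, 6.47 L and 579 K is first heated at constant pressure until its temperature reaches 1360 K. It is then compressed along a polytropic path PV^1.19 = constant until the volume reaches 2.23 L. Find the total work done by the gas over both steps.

n = P₁V₁/(RT₁) = 248×6.47/(8.314×579) = 0.333 mol.
Step 1 — Isobaric: P stays 248 kPa; V/T = const ⇒ T₂ = 1360 K, V₂ = 15.2 L.
W = PΔV = 248×(15.2−6.47) kPa·L = 2160 J.
ΔU = nCvΔT = 0.333×20.8×(1360−579) = 5410 J.
Q = ΔU + W = nCpΔT = 7580 J.
State after step 1: P = 248 kPa, V = 15.2 L, T = 1360 K.
Step 2 — Polytropic n=1.19: T₂ = T₁(V₁/V₂)^(n−1) = 1360×(6.81)^0.19 = 1960 K; P₂ = P₁(V₁/V₂)^n = 2430 kPa.
W = (P₁V₁−P₂V₂)/(n−1) = (248×15.2−2430×2.23)/0.19 = -8730 J.
ΔU = nCvΔT = 0.333×20.8×(1960−1360) = 4150 J.
Q = ΔU + W = -4580 J.
Net over both steps: W = -6560 J, Q = 2990 J, ΔU = 9560 J.

-6560 J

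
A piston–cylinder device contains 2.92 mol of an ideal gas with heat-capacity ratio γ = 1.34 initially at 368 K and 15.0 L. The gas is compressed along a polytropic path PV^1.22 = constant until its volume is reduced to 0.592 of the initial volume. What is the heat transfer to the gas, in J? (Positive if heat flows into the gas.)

-1750 J

P₁ = nRT₁/V₁ = 2.92×8.314×368/15.0 = 596 kPa.
Polytropic n=1.22: T₂ = T₁(V₁/V₂)^(n−1) = 368×(1.69)^0.22 = 413 K; P₂ = P₁(V₁/V₂)^n = 1130 kPa.
W = (P₁V₁−P₂V₂)/(n−1) = (596×15.0−1130×8.88)/0.22 = -4960 J.
ΔU = nCvΔT = 2.92×24.5×(413−368) = 3210 J.
Q = ΔU + W = -1750 J.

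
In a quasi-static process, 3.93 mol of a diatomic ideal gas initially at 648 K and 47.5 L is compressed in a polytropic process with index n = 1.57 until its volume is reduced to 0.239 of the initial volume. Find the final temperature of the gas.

1470 K

P₁ = nRT₁/V₁ = 3.93×8.314×648/47.5 = 446 kPa.
Polytropic n=1.57: T₂ = T₁(V₁/V₂)^(n−1) = 648×(4.18)^0.57 = 1470 K; P₂ = P₁(V₁/V₂)^n = 4220 kPa.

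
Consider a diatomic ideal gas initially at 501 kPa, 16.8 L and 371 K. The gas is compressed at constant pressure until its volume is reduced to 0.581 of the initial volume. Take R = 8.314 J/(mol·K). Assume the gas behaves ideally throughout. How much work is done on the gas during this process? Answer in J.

n = P₁V₁/(RT₁) = 501×16.8/(8.314×371) = 2.73 mol.
Isobaric: P stays 501 kPa; V/T = const ⇒ T₂ = 216 K, V₂ = 9.76 L.
W = PΔV = 501×(9.76−16.8) kPa·L = -3530 J.
Work done on the gas = −W_by = 3530 J.

3530 J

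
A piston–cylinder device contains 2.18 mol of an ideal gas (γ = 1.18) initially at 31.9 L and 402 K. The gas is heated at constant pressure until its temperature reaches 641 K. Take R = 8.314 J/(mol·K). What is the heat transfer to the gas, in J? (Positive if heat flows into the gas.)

P₁ = nRT₁/V₁ = 2.18×8.314×402/31.9 = 228 kPa.
Isobaric: P stays 228 kPa; V/T = const ⇒ T₂ = 641 K, V₂ = 50.9 L.
W = PΔV = 228×(50.9−31.9) kPa·L = 4330 J.
ΔU = nCvΔT = 2.18×46.2×(641−402) = 24100 J.
Q = ΔU + W = nCpΔT = 28400 J.

28400 J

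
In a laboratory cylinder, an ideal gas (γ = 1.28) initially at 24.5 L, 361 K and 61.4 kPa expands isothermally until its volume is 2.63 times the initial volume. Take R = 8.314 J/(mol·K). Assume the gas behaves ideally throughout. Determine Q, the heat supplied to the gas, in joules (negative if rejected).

1450 J

n = P₁V₁/(RT₁) = 61.4×24.5/(8.314×361) = 0.501 mol.
Isothermal: T stays 361 K; PV = const ⇒ V₂ = 64.4 L, P₂ = 23.3 kPa.
ΔU = 0 (ideal gas, T constant).
W = nRT ln(V₂/V₁) = 0.501×8.314×361×ln(2.63) = 1450 J.
Q = ΔU + W = 1450 J.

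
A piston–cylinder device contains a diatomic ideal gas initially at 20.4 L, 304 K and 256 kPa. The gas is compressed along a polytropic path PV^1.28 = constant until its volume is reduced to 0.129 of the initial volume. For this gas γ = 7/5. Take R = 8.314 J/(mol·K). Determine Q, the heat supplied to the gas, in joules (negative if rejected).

n = P₁V₁/(RT₁) = 256×20.4/(8.314×304) = 2.07 mol.
Polytropic n=1.28: T₂ = T₁(V₁/V₂)^(n−1) = 304×(7.75)^0.28 = 539 K; P₂ = P₁(V₁/V₂)^n = 3520 kPa.
W = (P₁V₁−P₂V₂)/(n−1) = (256×20.4−3520×2.63)/0.28 = -14400 J.
ΔU = nCvΔT = 2.07×20.8×(539−304) = 10100 J.
Q = ΔU + W = -4330 J.

-4330 J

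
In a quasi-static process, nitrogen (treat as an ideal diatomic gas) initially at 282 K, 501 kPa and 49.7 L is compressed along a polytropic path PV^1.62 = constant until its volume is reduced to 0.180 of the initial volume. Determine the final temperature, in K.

Polytropic n=1.62: T₂ = T₁(V₁/V₂)^(n−1) = 282×(5.56)^0.62 = 817 K; P₂ = P₁(V₁/V₂)^n = 8060 kPa.

817 K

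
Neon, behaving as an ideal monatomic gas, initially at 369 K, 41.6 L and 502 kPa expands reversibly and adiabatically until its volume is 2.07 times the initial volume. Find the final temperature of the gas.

Adiabatic: TV^(γ−1) = const ⇒ T₂ = 369×(0.483)^0.667 = 227 K; PV^γ = const ⇒ P₂ = 149 kPa.

227 K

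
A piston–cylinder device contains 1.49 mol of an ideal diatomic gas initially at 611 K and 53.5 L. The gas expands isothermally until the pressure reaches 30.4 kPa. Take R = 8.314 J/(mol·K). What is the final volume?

P₁ = nRT₁/V₁ = 1.49×8.314×611/53.5 = 141 kPa.
Isothermal: T stays 611 K; PV = const ⇒ V₂ = 249 L, P₂ = 30.4 kPa.

249 L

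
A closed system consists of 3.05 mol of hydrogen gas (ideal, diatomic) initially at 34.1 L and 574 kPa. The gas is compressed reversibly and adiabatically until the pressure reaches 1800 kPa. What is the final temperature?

1070 K

T₁ = P₁V₁/(nR) = 574×34.1/(3.05×8.314) = 772 K.
Adiabatic: T₂/T₁ = (P₂/P₁)^((γ−1)/γ) ⇒ T₂ = 772×(3.14)^0.286 = 1070 K; V₂ = 15.1 L.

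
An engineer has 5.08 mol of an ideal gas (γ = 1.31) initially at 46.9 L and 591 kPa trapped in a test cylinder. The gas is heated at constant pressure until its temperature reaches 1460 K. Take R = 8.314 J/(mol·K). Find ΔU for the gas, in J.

110000 J

T₁ = P₁V₁/(nR) = 591×46.9/(5.08×8.314) = 656 K.
Isobaric: P stays 591 kPa; V/T = const ⇒ T₂ = 1460 K, V₂ = 104 L.
For an ideal gas ΔU = nCvΔT with Cv = R/(γ−1) = 26.8 J/(mol·K).
ΔU = 5.08×26.8×(1460−656) = 110000 J.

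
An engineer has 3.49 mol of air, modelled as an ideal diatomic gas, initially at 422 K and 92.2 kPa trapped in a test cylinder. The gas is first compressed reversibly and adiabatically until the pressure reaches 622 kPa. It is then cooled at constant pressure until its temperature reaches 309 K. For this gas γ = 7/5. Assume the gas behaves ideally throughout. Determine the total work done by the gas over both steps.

V₁ = nRT₁/P₁ = 3.49×8.314×422/92.2 = 133 L.
Step 1 — Adiabatic: T₂/T₁ = (P₂/P₁)^((γ−1)/γ) ⇒ T₂ = 422×(6.75)^0.286 = 728 K; V₂ = 34.0 L.
ΔU = nCvΔT = 3.49×20.8×(728−422) = 22200 J.
Q = 0 for an adiabatic process, so W = −ΔU = -22200 J.
State after step 1: P = 622 kPa, V = 34.0 L, T = 728 K.
Step 2 — Isobaric: P stays 622 kPa; V/T = const ⇒ T₂ = 309 K, V₂ = 14.4 L.
W = PΔV = 622×(14.4−34.0) kPa·L = -12200 J.
ΔU = nCvΔT = 3.49×20.8×(309−728) = -30400 J.
Q = ΔU + W = nCpΔT = -42600 J.
Net over both steps: W = -34400 J, Q = -42600 J, ΔU = -8200 J.

-34400 J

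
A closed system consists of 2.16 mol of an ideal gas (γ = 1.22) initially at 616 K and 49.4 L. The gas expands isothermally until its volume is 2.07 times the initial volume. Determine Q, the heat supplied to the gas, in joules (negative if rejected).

P₁ = nRT₁/V₁ = 2.16×8.314×616/49.4 = 224 kPa.
Isothermal: T stays 616 K; PV = const ⇒ V₂ = 102 L, P₂ = 108 kPa.
ΔU = 0 (ideal gas, T constant).
W = nRT ln(V₂/V₁) = 2.16×8.314×616×ln(2.07) = 8050 J.
Q = ΔU + W = 8050 J.

8050 J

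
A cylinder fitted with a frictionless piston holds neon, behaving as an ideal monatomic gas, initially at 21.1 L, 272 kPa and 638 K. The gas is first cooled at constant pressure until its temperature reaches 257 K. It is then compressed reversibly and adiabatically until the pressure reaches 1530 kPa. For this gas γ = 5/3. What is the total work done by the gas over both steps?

-6880 J

n = P₁V₁/(RT₁) = 272×21.1/(8.314×638) = 1.08 mol.
Step 1 — Isobaric: P stays 272 kPa; V/T = const ⇒ T₂ = 257 K, V₂ = 8.50 L.
W = PΔV = 272×(8.50−21.1) kPa·L = -3430 J.
ΔU = nCvΔT = 1.08×12.5×(257−638) = -5140 J.
Q = ΔU + W = nCpΔT = -8570 J.
State after step 1: P = 272 kPa, V = 8.50 L, T = 257 K.
Step 2 — Adiabatic: T₂/T₁ = (P₂/P₁)^((γ−1)/γ) ⇒ T₂ = 257×(5.62)^0.400 = 513 K; V₂ = 3.02 L.
ΔU = nCvΔT = 1.08×12.5×(513−257) = 3450 J.
Q = 0 for an adiabatic process, so W = −ΔU = -3450 J.
Net over both steps: W = -6880 J, Q = -8570 J, ΔU = -1690 J.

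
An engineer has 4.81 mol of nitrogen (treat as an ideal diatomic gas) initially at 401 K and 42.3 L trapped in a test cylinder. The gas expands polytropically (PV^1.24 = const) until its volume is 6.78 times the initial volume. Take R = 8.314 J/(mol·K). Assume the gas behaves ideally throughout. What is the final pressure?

35.3 kPa

P₁ = nRT₁/V₁ = 4.81×8.314×401/42.3 = 379 kPa.
Polytropic n=1.24: T₂ = T₁(V₁/V₂)^(n−1) = 401×(0.147)^0.24 = 253 K; P₂ = P₁(V₁/V₂)^n = 35.3 kPa.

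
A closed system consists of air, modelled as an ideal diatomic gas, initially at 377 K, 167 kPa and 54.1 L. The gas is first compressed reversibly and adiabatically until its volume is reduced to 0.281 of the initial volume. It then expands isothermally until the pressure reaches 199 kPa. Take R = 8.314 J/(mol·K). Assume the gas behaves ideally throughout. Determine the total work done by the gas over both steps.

n = P₁V₁/(RT₁) = 167×54.1/(8.314×377) = 2.88 mol.
Step 1 — Adiabatic: TV^(γ−1) = const ⇒ T₂ = 377×(3.56)^0.400 = 626 K; PV^γ = const ⇒ P₂ = 987 kPa.
ΔU = nCvΔT = 2.88×20.8×(626−377) = 14900 J.
Q = 0 for an adiabatic process, so W = −ΔU = -14900 J.
State after step 1: P = 987 kPa, V = 15.2 L, T = 626 K.
Step 2 — Isothermal: T stays 626 K; PV = const ⇒ V₂ = 75.4 L, P₂ = 199 kPa.
ΔU = 0 (ideal gas, T constant).
W = nRT ln(V₂/V₁) = 2.88×8.314×626×ln(4.96) = 24000 J.
Q = ΔU + W = 24000 J.
Net over both steps: W = 9100 J, Q = 24000 J, ΔU = 14900 J.

9100 J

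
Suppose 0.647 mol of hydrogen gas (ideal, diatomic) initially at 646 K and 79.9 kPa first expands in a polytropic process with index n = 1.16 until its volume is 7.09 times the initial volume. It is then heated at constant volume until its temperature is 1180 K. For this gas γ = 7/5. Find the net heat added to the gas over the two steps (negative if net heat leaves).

13000 J

V₁ = nRT₁/P₁ = 0.647×8.314×646/79.9 = 43.5 L.
Step 1 — Polytropic n=1.16: T₂ = T₁(V₁/V₂)^(n−1) = 646×(0.141)^0.16 = 472 K; P₂ = P₁(V₁/V₂)^n = 8.24 kPa.
W = (P₁V₁−P₂V₂)/(n−1) = (79.9×43.5−8.24×308)/0.16 = 5840 J.
ΔU = nCvΔT = 0.647×20.8×(472−646) = -2340 J.
Q = ΔU + W = 3510 J.
State after step 1: P = 8.24 kPa, V = 308 L, T = 472 K.
Step 2 — Isochoric: V stays 308 L; P/T = const ⇒ T₂ = 1180 K, P₂ = 20.6 kPa.
W = 0 (no volume change).
ΔU = nCvΔT = 0.647×20.8×(1180−472) = 9520 J.
Q = ΔU = 9520 J.
Net over both steps: W = 5840 J, Q = 13000 J, ΔU = 7180 J.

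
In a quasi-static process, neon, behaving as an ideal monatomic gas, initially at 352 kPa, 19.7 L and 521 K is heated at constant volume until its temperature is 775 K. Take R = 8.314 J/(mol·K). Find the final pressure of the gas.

524 kPa

Isochoric: V stays 19.7 L; P/T = const ⇒ T₂ = 775 K, P₂ = 524 kPa.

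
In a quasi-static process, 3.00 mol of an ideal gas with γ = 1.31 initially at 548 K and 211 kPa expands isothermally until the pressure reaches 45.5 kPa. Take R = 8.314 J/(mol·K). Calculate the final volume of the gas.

V₁ = nRT₁/P₁ = 3.00×8.314×548/211 = 64.8 L.
Isothermal: T stays 548 K; PV = const ⇒ V₂ = 300 L, P₂ = 45.5 kPa.

300 L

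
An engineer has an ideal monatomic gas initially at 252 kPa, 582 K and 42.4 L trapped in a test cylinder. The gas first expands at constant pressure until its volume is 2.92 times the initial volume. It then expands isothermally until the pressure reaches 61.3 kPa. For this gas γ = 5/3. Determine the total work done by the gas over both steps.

n = P₁V₁/(RT₁) = 252×42.4/(8.314×582) = 2.21 mol.
Step 1 — Isobaric: P stays 252 kPa; V/T = const ⇒ T₂ = 1700 K, V₂ = 124 L.
W = PΔV = 252×(124−42.4) kPa·L = 20500 J.
ΔU = nCvΔT = 2.21×12.5×(1700−582) = 30800 J.
Q = ΔU + W = nCpΔT = 51300 J.
State after step 1: P = 252 kPa, V = 124 L, T = 1700 K.
Step 2 — Isothermal: T stays 1700 K; PV = const ⇒ V₂ = 509 L, P₂ = 61.3 kPa.
ΔU = 0 (ideal gas, T constant).
W = nRT ln(V₂/V₁) = 2.21×8.314×1700×ln(4.11) = 44100 J.
Q = ΔU + W = 44100 J.
Net over both steps: W = 64600 J, Q = 95400 J, ΔU = 30800 J.

64600 J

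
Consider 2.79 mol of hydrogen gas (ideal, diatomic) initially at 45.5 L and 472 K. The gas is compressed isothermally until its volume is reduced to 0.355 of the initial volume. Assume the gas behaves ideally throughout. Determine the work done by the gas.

-11300 J

P₁ = nRT₁/V₁ = 2.79×8.314×472/45.5 = 241 kPa.
Isothermal: T stays 472 K; PV = const ⇒ V₂ = 16.2 L, P₂ = 678 kPa.
W = nRT ln(V₂/V₁) = 2.79×8.314×472×ln(0.355) = -11300 J.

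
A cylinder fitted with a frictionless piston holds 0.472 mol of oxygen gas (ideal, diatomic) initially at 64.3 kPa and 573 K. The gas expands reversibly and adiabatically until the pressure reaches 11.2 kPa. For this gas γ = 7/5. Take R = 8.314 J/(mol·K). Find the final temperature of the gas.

V₁ = nRT₁/P₁ = 0.472×8.314×573/64.3 = 35.0 L.
Adiabatic: T₂/T₁ = (P₂/P₁)^((γ−1)/γ) ⇒ T₂ = 573×(0.174)^0.286 = 348 K; V₂ = 122 L.

348 K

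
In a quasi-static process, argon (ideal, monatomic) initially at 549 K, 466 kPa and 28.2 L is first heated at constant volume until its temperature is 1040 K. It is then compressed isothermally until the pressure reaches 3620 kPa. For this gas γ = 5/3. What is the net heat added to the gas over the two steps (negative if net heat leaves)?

-17500 J

n = P₁V₁/(RT₁) = 466×28.2/(8.314×549) = 2.88 mol.
Step 1 — Isochoric: V stays 28.2 L; P/T = const ⇒ T₂ = 1040 K, P₂ = 883 kPa.
W = 0 (no volume change).
ΔU = nCvΔT = 2.88×12.5×(1040−549) = 17600 J.
Q = ΔU = 17600 J.
State after step 1: P = 883 kPa, V = 28.2 L, T = 1040 K.
Step 2 — Isothermal: T stays 1040 K; PV = const ⇒ V₂ = 6.88 L, P₂ = 3620 kPa.
ΔU = 0 (ideal gas, T constant).
W = nRT ln(V₂/V₁) = 2.88×8.314×1040×ln(0.244) = -35100 J.
Q = ΔU + W = -35100 J.
Net over both steps: W = -35100 J, Q = -17500 J, ΔU = 17600 J.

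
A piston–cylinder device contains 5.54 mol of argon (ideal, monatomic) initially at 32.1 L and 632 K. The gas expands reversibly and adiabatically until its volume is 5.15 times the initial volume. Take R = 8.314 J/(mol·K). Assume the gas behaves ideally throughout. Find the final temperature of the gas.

212 K

P₁ = nRT₁/V₁ = 5.54×8.314×632/32.1 = 907 kPa.
Adiabatic: TV^(γ−1) = const ⇒ T₂ = 632×(0.194)^0.667 = 212 K; PV^γ = const ⇒ P₂ = 59.0 kPa.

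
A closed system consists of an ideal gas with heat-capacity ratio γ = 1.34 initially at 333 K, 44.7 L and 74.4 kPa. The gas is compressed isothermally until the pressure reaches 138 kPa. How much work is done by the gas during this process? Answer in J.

-2050 J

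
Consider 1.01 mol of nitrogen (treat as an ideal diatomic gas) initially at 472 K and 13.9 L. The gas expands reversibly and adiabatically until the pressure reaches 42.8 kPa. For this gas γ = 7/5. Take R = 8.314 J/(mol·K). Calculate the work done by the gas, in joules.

P₁ = nRT₁/V₁ = 1.01×8.314×472/13.9 = 285 kPa.
Adiabatic: T₂/T₁ = (P₂/P₁)^((γ−1)/γ) ⇒ T₂ = 472×(0.150)^0.286 = 275 K; V₂ = 53.9 L.
ΔU = nCvΔT = 1.01×20.8×(275−472) = -4150 J.
Q = 0 for an adiabatic process, so W = −ΔU = 4150 J.

4150 J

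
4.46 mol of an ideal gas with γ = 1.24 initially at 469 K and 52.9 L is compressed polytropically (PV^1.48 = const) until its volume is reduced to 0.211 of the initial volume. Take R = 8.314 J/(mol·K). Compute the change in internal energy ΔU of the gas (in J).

P₁ = nRT₁/V₁ = 4.46×8.314×469/52.9 = 329 kPa.
Polytropic n=1.48: T₂ = T₁(V₁/V₂)^(n−1) = 469×(4.74)^0.48 = 990 K; P₂ = P₁(V₁/V₂)^n = 3290 kPa.
For an ideal gas ΔU = nCvΔT with Cv = R/(γ−1) = 34.6 J/(mol·K).
ΔU = 4.46×34.6×(990−469) = 80500 J.

80500 J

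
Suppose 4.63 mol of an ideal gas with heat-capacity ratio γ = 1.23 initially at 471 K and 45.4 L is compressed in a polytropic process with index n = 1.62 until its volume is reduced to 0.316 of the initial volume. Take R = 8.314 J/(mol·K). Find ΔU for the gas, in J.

P₁ = nRT₁/V₁ = 4.63×8.314×471/45.4 = 399 kPa.
Polytropic n=1.62: T₂ = T₁(V₁/V₂)^(n−1) = 471×(3.16)^0.62 = 962 K; P₂ = P₁(V₁/V₂)^n = 2580 kPa.
For an ideal gas ΔU = nCvΔT with Cv = R/(γ−1) = 36.1 J/(mol·K).
ΔU = 4.63×36.1×(962−471) = 82200 J.

82200 J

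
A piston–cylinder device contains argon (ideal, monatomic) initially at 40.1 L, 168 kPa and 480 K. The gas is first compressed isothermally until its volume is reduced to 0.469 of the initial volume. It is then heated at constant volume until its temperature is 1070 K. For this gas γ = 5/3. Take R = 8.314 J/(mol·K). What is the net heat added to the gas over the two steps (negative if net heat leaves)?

7320 J

n = P₁V₁/(RT₁) = 168×40.1/(8.314×480) = 1.69 mol.
Step 1 — Isothermal: T stays 480 K; PV = const ⇒ V₂ = 18.8 L, P₂ = 358 kPa.
ΔU = 0 (ideal gas, T constant).
W = nRT ln(V₂/V₁) = 1.69×8.314×480×ln(0.469) = -5100 J.
Q = ΔU + W = -5100 J.
State after step 1: P = 358 kPa, V = 18.8 L, T = 480 K.
Step 2 — Isochoric: V stays 18.8 L; P/T = const ⇒ T₂ = 1070 K, P₂ = 799 kPa.
W = 0 (no volume change).
ΔU = nCvΔT = 1.69×12.5×(1070−480) = 12400 J.
Q = ΔU = 12400 J.
Net over both steps: W = -5100 J, Q = 7320 J, ΔU = 12400 J.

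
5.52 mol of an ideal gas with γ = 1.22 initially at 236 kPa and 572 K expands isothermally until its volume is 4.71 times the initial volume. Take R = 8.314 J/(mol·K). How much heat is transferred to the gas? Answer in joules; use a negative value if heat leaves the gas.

40700 J

V₁ = nRT₁/P₁ = 5.52×8.314×572/236 = 111 L.
Isothermal: T stays 572 K; PV = const ⇒ V₂ = 524 L, P₂ = 50.1 kPa.
ΔU = 0 (ideal gas, T constant).
W = nRT ln(V₂/V₁) = 5.52×8.314×572×ln(4.71) = 40700 J.
Q = ΔU + W = 40700 J.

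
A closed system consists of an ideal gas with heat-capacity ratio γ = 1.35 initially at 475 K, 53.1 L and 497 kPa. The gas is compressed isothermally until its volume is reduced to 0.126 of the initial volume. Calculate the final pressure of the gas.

3940 kPa

Isothermal: T stays 475 K; PV = const ⇒ V₂ = 6.69 L, P₂ = 3940 kPa.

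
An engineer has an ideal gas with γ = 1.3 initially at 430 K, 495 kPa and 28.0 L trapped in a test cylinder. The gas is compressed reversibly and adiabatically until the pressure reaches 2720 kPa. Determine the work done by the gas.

-22300 J

n = P₁V₁/(RT₁) = 495×28.0/(8.314×430) = 3.88 mol.
Adiabatic: T₂/T₁ = (P₂/P₁)^((γ−1)/γ) ⇒ T₂ = 430×(5.49)^0.231 = 637 K; V₂ = 7.55 L.
ΔU = nCvΔT = 3.88×27.7×(637−430) = 22300 J.
Q = 0 for an adiabatic process, so W = −ΔU = -22300 J.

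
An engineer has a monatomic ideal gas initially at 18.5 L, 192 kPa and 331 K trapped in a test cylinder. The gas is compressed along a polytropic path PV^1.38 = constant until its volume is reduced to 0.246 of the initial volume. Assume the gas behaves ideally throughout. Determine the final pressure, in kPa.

1330 kPa

Polytropic n=1.38: T₂ = T₁(V₁/V₂)^(n−1) = 331×(4.07)^0.38 = 564 K; P₂ = P₁(V₁/V₂)^n = 1330 kPa.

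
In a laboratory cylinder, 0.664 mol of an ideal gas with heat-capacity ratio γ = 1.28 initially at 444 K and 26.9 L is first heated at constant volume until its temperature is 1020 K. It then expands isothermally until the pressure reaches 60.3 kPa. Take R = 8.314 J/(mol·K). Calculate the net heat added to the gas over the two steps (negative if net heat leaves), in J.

P₁ = nRT₁/V₁ = 0.664×8.314×444/26.9 = 91.1 kPa.
Step 1 — Isochoric: V stays 26.9 L; P/T = const ⇒ T₂ = 1020 K, P₂ = 209 kPa.
W = 0 (no volume change).
ΔU = nCvΔT = 0.664×29.7×(1020−444) = 11400 J.
Q = ΔU = 11400 J.
State after step 1: P = 209 kPa, V = 26.9 L, T = 1020 K.
Step 2 — Isothermal: T stays 1020 K; PV = const ⇒ V₂ = 93.4 L, P₂ = 60.3 kPa.
ΔU = 0 (ideal gas, T constant).
W = nRT ln(V₂/V₁) = 0.664×8.314×1020×ln(3.47) = 7010 J.
Q = ΔU + W = 7010 J.
Net over both steps: W = 7010 J, Q = 18400 J, ΔU = 11400 J.

18400 J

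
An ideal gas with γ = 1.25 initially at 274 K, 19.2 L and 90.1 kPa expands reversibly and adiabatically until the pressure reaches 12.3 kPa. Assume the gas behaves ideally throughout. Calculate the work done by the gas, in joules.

n = P₁V₁/(RT₁) = 90.1×19.2/(8.314×274) = 0.759 mol.
Adiabatic: T₂/T₁ = (P₂/P₁)^((γ−1)/γ) ⇒ T₂ = 274×(0.137)^0.200 = 184 K; V₂ = 94.4 L.
ΔU = nCvΔT = 0.759×33.3×(184−274) = -2270 J.
Q = 0 for an adiabatic process, so W = −ΔU = 2270 J.

2270 J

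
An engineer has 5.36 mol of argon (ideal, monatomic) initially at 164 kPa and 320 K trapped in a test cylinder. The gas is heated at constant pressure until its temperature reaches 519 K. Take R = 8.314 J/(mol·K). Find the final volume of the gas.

141 L

V₁ = nRT₁/P₁ = 5.36×8.314×320/164 = 87.0 L.
Isobaric: P stays 164 kPa; V/T = const ⇒ T₂ = 519 K, V₂ = 141 L.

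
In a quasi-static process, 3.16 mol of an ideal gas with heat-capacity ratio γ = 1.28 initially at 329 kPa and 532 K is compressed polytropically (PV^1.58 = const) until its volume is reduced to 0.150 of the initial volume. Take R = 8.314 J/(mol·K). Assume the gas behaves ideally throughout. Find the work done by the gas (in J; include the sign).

-48300 J

V₁ = nRT₁/P₁ = 3.16×8.314×532/329 = 42.5 L.
Polytropic n=1.58: T₂ = T₁(V₁/V₂)^(n−1) = 532×(6.67)^0.58 = 1600 K; P₂ = P₁(V₁/V₂)^n = 6590 kPa.
W = (P₁V₁−P₂V₂)/(n−1) = (329×42.5−6590×6.37)/0.58 = -48300 J.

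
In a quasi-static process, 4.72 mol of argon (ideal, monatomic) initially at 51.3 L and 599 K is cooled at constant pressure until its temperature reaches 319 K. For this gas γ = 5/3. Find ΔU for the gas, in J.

P₁ = nRT₁/V₁ = 4.72×8.314×599/51.3 = 458 kPa.
Isobaric: P stays 458 kPa; V/T = const ⇒ T₂ = 319 K, V₂ = 27.3 L.
For an ideal gas ΔU = nCvΔT with Cv = (3/2)R = 12.5 J/(mol·K).
ΔU = 4.72×12.5×(319−599) = -16500 J.

-16500 J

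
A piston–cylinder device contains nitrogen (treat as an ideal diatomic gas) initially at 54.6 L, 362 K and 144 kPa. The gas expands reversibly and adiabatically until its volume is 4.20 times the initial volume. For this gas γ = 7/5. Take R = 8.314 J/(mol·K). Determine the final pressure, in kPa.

19.3 kPa

Adiabatic: TV^(γ−1) = const ⇒ T₂ = 362×(0.238)^0.400 = 204 K; PV^γ = const ⇒ P₂ = 19.3 kPa.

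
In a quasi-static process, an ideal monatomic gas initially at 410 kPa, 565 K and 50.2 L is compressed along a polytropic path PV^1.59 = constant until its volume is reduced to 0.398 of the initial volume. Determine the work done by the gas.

n = P₁V₁/(RT₁) = 410×50.2/(8.314×565) = 4.38 mol.
Polytropic n=1.59: T₂ = T₁(V₁/V₂)^(n−1) = 565×(2.51)^0.59 = 973 K; P₂ = P₁(V₁/V₂)^n = 1770 kPa.
W = (P₁V₁−P₂V₂)/(n−1) = (410×50.2−1770×20.0)/0.59 = -25200 J.

-25200 J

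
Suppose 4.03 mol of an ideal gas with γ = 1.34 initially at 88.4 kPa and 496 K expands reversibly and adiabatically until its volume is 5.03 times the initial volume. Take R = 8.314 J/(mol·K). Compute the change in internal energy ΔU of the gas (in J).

V₁ = nRT₁/P₁ = 4.03×8.314×496/88.4 = 188 L.
Adiabatic: TV^(γ−1) = const ⇒ T₂ = 496×(0.199)^0.340 = 286 K; PV^γ = const ⇒ P₂ = 10.1 kPa.
For an ideal gas ΔU = nCvΔT with Cv = R/(γ−1) = 24.5 J/(mol·K).
ΔU = 4.03×24.5×(286−496) = -20700 J.

-20700 J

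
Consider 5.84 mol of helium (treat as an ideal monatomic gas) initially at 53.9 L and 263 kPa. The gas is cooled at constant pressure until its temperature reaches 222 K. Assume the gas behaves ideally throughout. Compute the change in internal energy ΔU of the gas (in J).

T₁ = P₁V₁/(nR) = 263×53.9/(5.84×8.314) = 292 K.
Isobaric: P stays 263 kPa; V/T = const ⇒ T₂ = 222 K, V₂ = 41.0 L.
For an ideal gas ΔU = nCvΔT with Cv = (3/2)R = 12.5 J/(mol·K).
ΔU = 5.84×12.5×(222−292) = -5100 J.

-5100 J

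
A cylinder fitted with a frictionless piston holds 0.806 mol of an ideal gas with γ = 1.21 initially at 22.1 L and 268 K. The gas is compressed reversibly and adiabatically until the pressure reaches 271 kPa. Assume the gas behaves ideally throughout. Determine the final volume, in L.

P₁ = nRT₁/V₁ = 0.806×8.314×268/22.1 = 81.3 kPa.
Adiabatic: T₂/T₁ = (P₂/P₁)^((γ−1)/γ) ⇒ T₂ = 268×(3.33)^0.174 = 330 K; V₂ = 8.17 L.

8.17 L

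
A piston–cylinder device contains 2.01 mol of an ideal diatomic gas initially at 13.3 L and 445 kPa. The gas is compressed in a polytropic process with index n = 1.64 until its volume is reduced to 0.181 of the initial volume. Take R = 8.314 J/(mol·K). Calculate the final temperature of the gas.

T₁ = P₁V₁/(nR) = 445×13.3/(2.01×8.314) = 354 K.
Polytropic n=1.64: T₂ = T₁(V₁/V₂)^(n−1) = 354×(5.52)^0.64 = 1060 K; P₂ = P₁(V₁/V₂)^n = 7340 kPa.

1060 K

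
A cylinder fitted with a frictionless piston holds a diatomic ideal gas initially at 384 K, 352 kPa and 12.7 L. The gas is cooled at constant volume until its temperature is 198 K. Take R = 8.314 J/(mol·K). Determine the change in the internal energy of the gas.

n = P₁V₁/(RT₁) = 352×12.7/(8.314×384) = 1.40 mol.
Isochoric: V stays 12.7 L; P/T = const ⇒ T₂ = 198 K, P₂ = 182 kPa.
For an ideal gas ΔU = nCvΔT with Cv = (5/2)R = 20.8 J/(mol·K).
ΔU = 1.40×20.8×(198−384) = -5410 J.

-5410 J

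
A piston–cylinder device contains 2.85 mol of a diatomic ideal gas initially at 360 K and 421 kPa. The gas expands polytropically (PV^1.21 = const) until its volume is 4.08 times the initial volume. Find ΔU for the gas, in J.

-5450 J

V₁ = nRT₁/P₁ = 2.85×8.314×360/421 = 20.3 L.
Polytropic n=1.21: T₂ = T₁(V₁/V₂)^(n−1) = 360×(0.245)^0.21 = 268 K; P₂ = P₁(V₁/V₂)^n = 76.8 kPa.
For an ideal gas ΔU = nCvΔT with Cv = (5/2)R = 20.8 J/(mol·K).
ΔU = 2.85×20.8×(268−360) = -5450 J.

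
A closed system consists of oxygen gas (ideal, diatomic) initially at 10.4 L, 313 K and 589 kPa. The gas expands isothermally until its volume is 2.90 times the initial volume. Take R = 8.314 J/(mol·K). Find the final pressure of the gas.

Isothermal: T stays 313 K; PV = const ⇒ V₂ = 30.2 L, P₂ = 203 kPa.

203 kPa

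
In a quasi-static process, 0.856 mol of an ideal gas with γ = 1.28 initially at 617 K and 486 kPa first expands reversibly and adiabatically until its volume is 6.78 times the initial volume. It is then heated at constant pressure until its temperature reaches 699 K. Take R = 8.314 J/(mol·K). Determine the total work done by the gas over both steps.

8910 J

V₁ = nRT₁/P₁ = 0.856×8.314×617/486 = 9.04 L.
Step 1 — Adiabatic: TV^(γ−1) = const ⇒ T₂ = 617×(0.147)^0.280 = 361 K; PV^γ = const ⇒ P₂ = 41.9 kPa.
ΔU = nCvΔT = 0.856×29.7×(361−617) = -6510 J.
Q = 0 for an adiabatic process, so W = −ΔU = 6510 J.
State after step 1: P = 41.9 kPa, V = 61.3 L, T = 361 K.
Step 2 — Isobaric: P stays 41.9 kPa; V/T = const ⇒ T₂ = 699 K, V₂ = 119 L.
W = PΔV = 41.9×(119−61.3) kPa·L = 2410 J.
ΔU = nCvΔT = 0.856×29.7×(699−361) = 8590 J.
Q = ΔU + W = nCpΔT = 11000 J.
Net over both steps: W = 8910 J, Q = 11000 J, ΔU = 2080 J.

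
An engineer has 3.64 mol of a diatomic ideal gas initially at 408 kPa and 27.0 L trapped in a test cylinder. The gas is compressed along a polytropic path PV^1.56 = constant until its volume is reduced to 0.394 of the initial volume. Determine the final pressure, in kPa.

1740 kPa

T₁ = P₁V₁/(nR) = 408×27.0/(3.64×8.314) = 364 K.
Polytropic n=1.56: T₂ = T₁(V₁/V₂)^(n−1) = 364×(2.54)^0.56 = 613 K; P₂ = P₁(V₁/V₂)^n = 1740 kPa.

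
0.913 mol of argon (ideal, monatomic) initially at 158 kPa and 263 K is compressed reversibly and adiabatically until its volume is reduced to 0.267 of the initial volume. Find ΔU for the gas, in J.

V₁ = nRT₁/P₁ = 0.913×8.314×263/158 = 12.6 L.
Adiabatic: TV^(γ−1) = const ⇒ T₂ = 263×(3.75)^0.667 = 634 K; PV^γ = const ⇒ P₂ = 1430 kPa.
For an ideal gas ΔU = nCvΔT with Cv = (3/2)R = 12.5 J/(mol·K).
ΔU = 0.913×12.5×(634−263) = 4230 J.

4230 J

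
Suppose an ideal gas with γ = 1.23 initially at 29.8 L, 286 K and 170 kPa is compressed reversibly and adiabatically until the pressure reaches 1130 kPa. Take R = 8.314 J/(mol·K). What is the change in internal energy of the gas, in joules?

9360 J

n = P₁V₁/(RT₁) = 170×29.8/(8.314×286) = 2.13 mol.
Adiabatic: T₂/T₁ = (P₂/P₁)^((γ−1)/γ) ⇒ T₂ = 286×(6.65)^0.187 = 408 K; V₂ = 6.39 L.
For an ideal gas ΔU = nCvΔT with Cv = R/(γ−1) = 36.1 J/(mol·K).
ΔU = 2.13×36.1×(408−286) = 9360 J.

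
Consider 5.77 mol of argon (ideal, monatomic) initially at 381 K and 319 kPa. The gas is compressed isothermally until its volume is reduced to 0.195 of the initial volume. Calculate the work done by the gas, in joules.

V₁ = nRT₁/P₁ = 5.77×8.314×381/319 = 57.3 L.
Isothermal: T stays 381 K; PV = const ⇒ V₂ = 11.2 L, P₂ = 1640 kPa.
W = nRT ln(V₂/V₁) = 5.77×8.314×381×ln(0.195) = -29900 J.

-29900 J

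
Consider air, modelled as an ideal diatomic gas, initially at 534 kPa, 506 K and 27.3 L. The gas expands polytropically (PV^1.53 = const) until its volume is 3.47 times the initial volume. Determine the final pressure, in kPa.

79.6 kPa

Polytropic n=1.53: T₂ = T₁(V₁/V₂)^(n−1) = 506×(0.288)^0.53 = 262 K; P₂ = P₁(V₁/V₂)^n = 79.6 kPa.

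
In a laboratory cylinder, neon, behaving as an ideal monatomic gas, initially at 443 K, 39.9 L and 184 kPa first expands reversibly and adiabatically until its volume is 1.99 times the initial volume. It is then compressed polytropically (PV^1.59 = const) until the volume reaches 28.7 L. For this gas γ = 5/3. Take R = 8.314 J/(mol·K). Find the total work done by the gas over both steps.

n = P₁V₁/(RT₁) = 184×39.9/(8.314×443) = 1.99 mol.
Step 1 — Adiabatic: TV^(γ−1) = const ⇒ T₂ = 443×(0.503)^0.667 = 280 K; PV^γ = const ⇒ P₂ = 58.4 kPa.
ΔU = nCvΔT = 1.99×12.5×(280−443) = -4050 J.
Q = 0 for an adiabatic process, so W = −ΔU = 4050 J.
State after step 1: P = 58.4 kPa, V = 79.4 L, T = 280 K.
Step 2 — Polytropic n=1.59: T₂ = T₁(V₁/V₂)^(n−1) = 280×(2.77)^0.59 = 510 K; P₂ = P₁(V₁/V₂)^n = 295 kPa.
W = (P₁V₁−P₂V₂)/(n−1) = (58.4×79.4−295×28.7)/0.59 = -6470 J.
ΔU = nCvΔT = 1.99×12.5×(510−280) = 5730 J.
Q = ΔU + W = -744 J.
Net over both steps: W = -2420 J, Q = -744 J, ΔU = 1680 J.

-2420 J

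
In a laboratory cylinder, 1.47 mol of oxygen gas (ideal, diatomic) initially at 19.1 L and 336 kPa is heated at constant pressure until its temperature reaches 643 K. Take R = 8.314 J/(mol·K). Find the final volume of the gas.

T₁ = P₁V₁/(nR) = 336×19.1/(1.47×8.314) = 525 K.
Isobaric: P stays 336 kPa; V/T = const ⇒ T₂ = 643 K, V₂ = 23.4 L.

23.4 L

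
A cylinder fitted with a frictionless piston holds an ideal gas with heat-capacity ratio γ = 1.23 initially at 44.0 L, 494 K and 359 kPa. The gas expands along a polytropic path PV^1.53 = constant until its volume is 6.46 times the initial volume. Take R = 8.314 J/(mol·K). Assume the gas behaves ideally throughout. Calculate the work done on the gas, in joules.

-18700 J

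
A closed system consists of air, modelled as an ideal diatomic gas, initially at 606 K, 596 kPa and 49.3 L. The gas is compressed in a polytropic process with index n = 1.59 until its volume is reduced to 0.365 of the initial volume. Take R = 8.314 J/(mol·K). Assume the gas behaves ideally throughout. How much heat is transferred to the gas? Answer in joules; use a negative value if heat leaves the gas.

19200 J

n = P₁V₁/(RT₁) = 596×49.3/(8.314×606) = 5.83 mol.
Polytropic n=1.59: T₂ = T₁(V₁/V₂)^(n−1) = 606×(2.74)^0.59 = 1100 K; P₂ = P₁(V₁/V₂)^n = 2960 kPa.
W = (P₁V₁−P₂V₂)/(n−1) = (596×49.3−2960×18.0)/0.59 = -40500 J.
ΔU = nCvΔT = 5.83×20.8×(1100−606) = 59700 J.
Q = ΔU + W = 19200 J.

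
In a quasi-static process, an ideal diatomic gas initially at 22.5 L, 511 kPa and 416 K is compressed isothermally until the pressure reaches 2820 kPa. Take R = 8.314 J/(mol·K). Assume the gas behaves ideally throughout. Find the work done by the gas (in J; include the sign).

-19600 J

n = P₁V₁/(RT₁) = 511×22.5/(8.314×416) = 3.32 mol.
Isothermal: T stays 416 K; PV = const ⇒ V₂ = 4.08 L, P₂ = 2820 kPa.
W = nRT ln(V₂/V₁) = 3.32×8.314×416×ln(0.181) = -19600 J.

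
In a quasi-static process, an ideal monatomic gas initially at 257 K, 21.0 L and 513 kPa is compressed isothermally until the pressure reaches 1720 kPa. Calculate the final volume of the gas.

6.26 L

Isothermal: T stays 257 K; PV = const ⇒ V₂ = 6.26 L, P₂ = 1720 kPa.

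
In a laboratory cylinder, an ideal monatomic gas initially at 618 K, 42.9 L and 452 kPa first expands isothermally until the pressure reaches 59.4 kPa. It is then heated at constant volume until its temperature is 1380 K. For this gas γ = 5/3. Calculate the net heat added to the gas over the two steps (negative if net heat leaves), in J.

n = P₁V₁/(RT₁) = 452×42.9/(8.314×618) = 3.77 mol.
Step 1 — Isothermal: T stays 618 K; PV = const ⇒ V₂ = 326 L, P₂ = 59.4 kPa.
ΔU = 0 (ideal gas, T constant).
W = nRT ln(V₂/V₁) = 3.77×8.314×618×ln(7.61) = 39400 J.
Q = ΔU + W = 39400 J.
State after step 1: P = 59.4 kPa, V = 326 L, T = 618 K.
Step 2 — Isochoric: V stays 326 L; P/T = const ⇒ T₂ = 1380 K, P₂ = 133 kPa.
W = 0 (no volume change).
ΔU = nCvΔT = 3.77×12.5×(1380−618) = 35900 J.
Q = ΔU = 35900 J.
Net over both steps: W = 39400 J, Q = 75200 J, ΔU = 35900 J.

75200 J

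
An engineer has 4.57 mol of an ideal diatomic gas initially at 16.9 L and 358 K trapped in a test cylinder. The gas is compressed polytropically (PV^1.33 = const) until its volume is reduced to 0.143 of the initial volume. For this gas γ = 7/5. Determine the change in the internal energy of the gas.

P₁ = nRT₁/V₁ = 4.57×8.314×358/16.9 = 805 kPa.
Polytropic n=1.33: T₂ = T₁(V₁/V₂)^(n−1) = 358×(6.99)^0.33 = 680 K; P₂ = P₁(V₁/V₂)^n = 10700 kPa.
For an ideal gas ΔU = nCvΔT with Cv = (5/2)R = 20.8 J/(mol·K).
ΔU = 4.57×20.8×(680−358) = 30600 J.

30600 J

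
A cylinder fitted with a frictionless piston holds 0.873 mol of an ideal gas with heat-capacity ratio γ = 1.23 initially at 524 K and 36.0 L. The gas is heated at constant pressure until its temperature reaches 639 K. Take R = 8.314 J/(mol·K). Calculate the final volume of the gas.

P₁ = nRT₁/V₁ = 0.873×8.314×524/36.0 = 106 kPa.
Isobaric: P stays 106 kPa; V/T = const ⇒ T₂ = 639 K, V₂ = 43.9 L.

43.9 L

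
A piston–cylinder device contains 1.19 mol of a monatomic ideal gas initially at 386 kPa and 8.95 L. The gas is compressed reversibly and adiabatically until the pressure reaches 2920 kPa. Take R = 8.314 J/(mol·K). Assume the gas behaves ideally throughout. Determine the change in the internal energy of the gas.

T₁ = P₁V₁/(nR) = 386×8.95/(1.19×8.314) = 349 K.
Adiabatic: T₂/T₁ = (P₂/P₁)^((γ−1)/γ) ⇒ T₂ = 349×(7.56)^0.400 = 784 K; V₂ = 2.66 L.
For an ideal gas ΔU = nCvΔT with Cv = (3/2)R = 12.5 J/(mol·K).
ΔU = 1.19×12.5×(784−349) = 6460 J.

6460 J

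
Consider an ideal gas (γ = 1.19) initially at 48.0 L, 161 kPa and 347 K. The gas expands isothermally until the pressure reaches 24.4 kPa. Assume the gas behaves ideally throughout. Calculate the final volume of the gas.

Isothermal: T stays 347 K; PV = const ⇒ V₂ = 317 L, P₂ = 24.4 kPa.

317 L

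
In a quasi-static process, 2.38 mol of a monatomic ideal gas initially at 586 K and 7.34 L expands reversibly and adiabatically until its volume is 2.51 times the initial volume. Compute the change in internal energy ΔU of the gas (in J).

-7980 J

P₁ = nRT₁/V₁ = 2.38×8.314×586/7.34 = 1580 kPa.
Adiabatic: TV^(γ−1) = const ⇒ T₂ = 586×(0.398)^0.667 = 317 K; PV^γ = const ⇒ P₂ = 341 kPa.
For an ideal gas ΔU = nCvΔT with Cv = (3/2)R = 12.5 J/(mol·K).
ΔU = 2.38×12.5×(317−586) = -7980 J.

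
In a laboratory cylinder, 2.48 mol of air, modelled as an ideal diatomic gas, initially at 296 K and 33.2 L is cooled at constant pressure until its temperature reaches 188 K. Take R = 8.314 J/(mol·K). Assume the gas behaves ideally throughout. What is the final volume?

P₁ = nRT₁/V₁ = 2.48×8.314×296/33.2 = 184 kPa.
Isobaric: P stays 184 kPa; V/T = const ⇒ T₂ = 188 K, V₂ = 21.1 L.

21.1 L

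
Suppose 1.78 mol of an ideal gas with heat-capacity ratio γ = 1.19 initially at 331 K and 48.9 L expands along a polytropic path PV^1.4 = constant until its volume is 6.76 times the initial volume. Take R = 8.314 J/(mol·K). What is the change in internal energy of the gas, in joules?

-13800 J

P₁ = nRT₁/V₁ = 1.78×8.314×331/48.9 = 100 kPa.
Polytropic n=1.4: T₂ = T₁(V₁/V₂)^(n−1) = 331×(0.148)^0.40 = 154 K; P₂ = P₁(V₁/V₂)^n = 6.90 kPa.
For an ideal gas ΔU = nCvΔT with Cv = R/(γ−1) = 43.8 J/(mol·K).
ΔU = 1.78×43.8×(154−331) = -13800 J.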